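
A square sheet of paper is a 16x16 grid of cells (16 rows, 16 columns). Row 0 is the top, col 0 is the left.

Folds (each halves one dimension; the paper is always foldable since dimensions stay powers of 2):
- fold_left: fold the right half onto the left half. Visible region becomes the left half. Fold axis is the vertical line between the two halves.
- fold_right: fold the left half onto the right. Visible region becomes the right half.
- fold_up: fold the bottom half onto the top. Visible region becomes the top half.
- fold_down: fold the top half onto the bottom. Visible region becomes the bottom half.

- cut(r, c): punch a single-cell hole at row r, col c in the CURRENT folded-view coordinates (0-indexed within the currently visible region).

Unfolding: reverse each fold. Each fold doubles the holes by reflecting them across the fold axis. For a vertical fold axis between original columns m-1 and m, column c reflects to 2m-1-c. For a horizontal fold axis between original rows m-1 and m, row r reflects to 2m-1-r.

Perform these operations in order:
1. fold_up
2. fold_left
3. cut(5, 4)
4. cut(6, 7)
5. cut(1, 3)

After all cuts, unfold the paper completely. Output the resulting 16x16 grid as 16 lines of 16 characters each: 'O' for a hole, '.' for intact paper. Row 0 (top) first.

Answer: ................
...O........O...
................
................
................
....O......O....
.......OO.......
................
................
.......OO.......
....O......O....
................
................
................
...O........O...
................

Derivation:
Op 1 fold_up: fold axis h@8; visible region now rows[0,8) x cols[0,16) = 8x16
Op 2 fold_left: fold axis v@8; visible region now rows[0,8) x cols[0,8) = 8x8
Op 3 cut(5, 4): punch at orig (5,4); cuts so far [(5, 4)]; region rows[0,8) x cols[0,8) = 8x8
Op 4 cut(6, 7): punch at orig (6,7); cuts so far [(5, 4), (6, 7)]; region rows[0,8) x cols[0,8) = 8x8
Op 5 cut(1, 3): punch at orig (1,3); cuts so far [(1, 3), (5, 4), (6, 7)]; region rows[0,8) x cols[0,8) = 8x8
Unfold 1 (reflect across v@8): 6 holes -> [(1, 3), (1, 12), (5, 4), (5, 11), (6, 7), (6, 8)]
Unfold 2 (reflect across h@8): 12 holes -> [(1, 3), (1, 12), (5, 4), (5, 11), (6, 7), (6, 8), (9, 7), (9, 8), (10, 4), (10, 11), (14, 3), (14, 12)]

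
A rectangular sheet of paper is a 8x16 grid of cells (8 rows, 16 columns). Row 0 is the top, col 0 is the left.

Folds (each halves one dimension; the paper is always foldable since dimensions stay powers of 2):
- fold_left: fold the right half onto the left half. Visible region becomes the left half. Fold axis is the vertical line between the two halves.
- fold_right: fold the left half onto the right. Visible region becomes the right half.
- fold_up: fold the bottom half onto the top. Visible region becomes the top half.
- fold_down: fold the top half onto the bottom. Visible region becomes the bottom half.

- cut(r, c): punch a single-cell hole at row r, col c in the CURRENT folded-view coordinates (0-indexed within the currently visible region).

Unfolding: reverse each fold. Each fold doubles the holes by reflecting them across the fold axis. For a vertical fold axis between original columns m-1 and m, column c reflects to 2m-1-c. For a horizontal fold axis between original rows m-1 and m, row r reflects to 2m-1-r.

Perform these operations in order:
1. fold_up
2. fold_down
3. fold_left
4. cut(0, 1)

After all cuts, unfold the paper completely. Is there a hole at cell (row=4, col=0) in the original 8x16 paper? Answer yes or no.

Answer: no

Derivation:
Op 1 fold_up: fold axis h@4; visible region now rows[0,4) x cols[0,16) = 4x16
Op 2 fold_down: fold axis h@2; visible region now rows[2,4) x cols[0,16) = 2x16
Op 3 fold_left: fold axis v@8; visible region now rows[2,4) x cols[0,8) = 2x8
Op 4 cut(0, 1): punch at orig (2,1); cuts so far [(2, 1)]; region rows[2,4) x cols[0,8) = 2x8
Unfold 1 (reflect across v@8): 2 holes -> [(2, 1), (2, 14)]
Unfold 2 (reflect across h@2): 4 holes -> [(1, 1), (1, 14), (2, 1), (2, 14)]
Unfold 3 (reflect across h@4): 8 holes -> [(1, 1), (1, 14), (2, 1), (2, 14), (5, 1), (5, 14), (6, 1), (6, 14)]
Holes: [(1, 1), (1, 14), (2, 1), (2, 14), (5, 1), (5, 14), (6, 1), (6, 14)]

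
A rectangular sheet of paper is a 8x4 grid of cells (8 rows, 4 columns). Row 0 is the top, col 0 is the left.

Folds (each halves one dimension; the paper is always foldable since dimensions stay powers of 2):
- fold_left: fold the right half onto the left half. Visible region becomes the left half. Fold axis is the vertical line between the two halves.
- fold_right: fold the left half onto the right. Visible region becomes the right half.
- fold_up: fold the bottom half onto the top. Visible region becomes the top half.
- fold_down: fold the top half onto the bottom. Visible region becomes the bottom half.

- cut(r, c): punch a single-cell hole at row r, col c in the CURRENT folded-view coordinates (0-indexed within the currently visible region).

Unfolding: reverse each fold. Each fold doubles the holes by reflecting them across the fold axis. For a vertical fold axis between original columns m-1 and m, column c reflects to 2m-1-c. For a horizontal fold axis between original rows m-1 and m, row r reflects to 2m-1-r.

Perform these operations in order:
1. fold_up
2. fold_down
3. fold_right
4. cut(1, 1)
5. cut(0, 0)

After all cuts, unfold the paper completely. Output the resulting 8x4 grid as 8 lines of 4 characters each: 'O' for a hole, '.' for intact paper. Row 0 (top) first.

Op 1 fold_up: fold axis h@4; visible region now rows[0,4) x cols[0,4) = 4x4
Op 2 fold_down: fold axis h@2; visible region now rows[2,4) x cols[0,4) = 2x4
Op 3 fold_right: fold axis v@2; visible region now rows[2,4) x cols[2,4) = 2x2
Op 4 cut(1, 1): punch at orig (3,3); cuts so far [(3, 3)]; region rows[2,4) x cols[2,4) = 2x2
Op 5 cut(0, 0): punch at orig (2,2); cuts so far [(2, 2), (3, 3)]; region rows[2,4) x cols[2,4) = 2x2
Unfold 1 (reflect across v@2): 4 holes -> [(2, 1), (2, 2), (3, 0), (3, 3)]
Unfold 2 (reflect across h@2): 8 holes -> [(0, 0), (0, 3), (1, 1), (1, 2), (2, 1), (2, 2), (3, 0), (3, 3)]
Unfold 3 (reflect across h@4): 16 holes -> [(0, 0), (0, 3), (1, 1), (1, 2), (2, 1), (2, 2), (3, 0), (3, 3), (4, 0), (4, 3), (5, 1), (5, 2), (6, 1), (6, 2), (7, 0), (7, 3)]

Answer: O..O
.OO.
.OO.
O..O
O..O
.OO.
.OO.
O..O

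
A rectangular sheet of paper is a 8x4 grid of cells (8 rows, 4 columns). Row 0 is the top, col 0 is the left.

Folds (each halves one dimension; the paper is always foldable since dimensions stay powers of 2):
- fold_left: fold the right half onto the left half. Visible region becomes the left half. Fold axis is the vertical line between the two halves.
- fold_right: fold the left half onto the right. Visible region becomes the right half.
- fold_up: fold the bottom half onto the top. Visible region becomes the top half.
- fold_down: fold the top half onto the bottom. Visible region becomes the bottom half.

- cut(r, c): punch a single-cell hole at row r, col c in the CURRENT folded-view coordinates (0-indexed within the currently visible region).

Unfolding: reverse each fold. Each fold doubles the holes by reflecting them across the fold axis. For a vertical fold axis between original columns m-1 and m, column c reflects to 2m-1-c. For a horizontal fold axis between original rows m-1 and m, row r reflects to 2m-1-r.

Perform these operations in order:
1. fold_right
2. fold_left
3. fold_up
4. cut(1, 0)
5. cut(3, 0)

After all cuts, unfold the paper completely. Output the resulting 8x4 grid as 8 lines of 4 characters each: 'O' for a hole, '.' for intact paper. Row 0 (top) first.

Op 1 fold_right: fold axis v@2; visible region now rows[0,8) x cols[2,4) = 8x2
Op 2 fold_left: fold axis v@3; visible region now rows[0,8) x cols[2,3) = 8x1
Op 3 fold_up: fold axis h@4; visible region now rows[0,4) x cols[2,3) = 4x1
Op 4 cut(1, 0): punch at orig (1,2); cuts so far [(1, 2)]; region rows[0,4) x cols[2,3) = 4x1
Op 5 cut(3, 0): punch at orig (3,2); cuts so far [(1, 2), (3, 2)]; region rows[0,4) x cols[2,3) = 4x1
Unfold 1 (reflect across h@4): 4 holes -> [(1, 2), (3, 2), (4, 2), (6, 2)]
Unfold 2 (reflect across v@3): 8 holes -> [(1, 2), (1, 3), (3, 2), (3, 3), (4, 2), (4, 3), (6, 2), (6, 3)]
Unfold 3 (reflect across v@2): 16 holes -> [(1, 0), (1, 1), (1, 2), (1, 3), (3, 0), (3, 1), (3, 2), (3, 3), (4, 0), (4, 1), (4, 2), (4, 3), (6, 0), (6, 1), (6, 2), (6, 3)]

Answer: ....
OOOO
....
OOOO
OOOO
....
OOOO
....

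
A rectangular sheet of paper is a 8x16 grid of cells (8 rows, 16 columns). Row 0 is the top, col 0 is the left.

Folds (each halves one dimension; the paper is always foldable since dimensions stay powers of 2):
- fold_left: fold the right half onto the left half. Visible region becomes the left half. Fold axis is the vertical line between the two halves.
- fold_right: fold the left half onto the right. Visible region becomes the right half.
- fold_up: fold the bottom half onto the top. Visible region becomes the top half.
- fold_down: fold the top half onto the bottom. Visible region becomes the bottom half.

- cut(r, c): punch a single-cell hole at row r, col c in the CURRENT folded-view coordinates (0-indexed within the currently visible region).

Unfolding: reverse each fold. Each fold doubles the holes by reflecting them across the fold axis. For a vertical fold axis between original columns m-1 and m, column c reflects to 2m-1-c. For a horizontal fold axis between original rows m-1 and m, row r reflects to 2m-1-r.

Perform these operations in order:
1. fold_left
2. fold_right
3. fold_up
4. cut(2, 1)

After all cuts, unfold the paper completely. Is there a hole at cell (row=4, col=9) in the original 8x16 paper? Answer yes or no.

Answer: no

Derivation:
Op 1 fold_left: fold axis v@8; visible region now rows[0,8) x cols[0,8) = 8x8
Op 2 fold_right: fold axis v@4; visible region now rows[0,8) x cols[4,8) = 8x4
Op 3 fold_up: fold axis h@4; visible region now rows[0,4) x cols[4,8) = 4x4
Op 4 cut(2, 1): punch at orig (2,5); cuts so far [(2, 5)]; region rows[0,4) x cols[4,8) = 4x4
Unfold 1 (reflect across h@4): 2 holes -> [(2, 5), (5, 5)]
Unfold 2 (reflect across v@4): 4 holes -> [(2, 2), (2, 5), (5, 2), (5, 5)]
Unfold 3 (reflect across v@8): 8 holes -> [(2, 2), (2, 5), (2, 10), (2, 13), (5, 2), (5, 5), (5, 10), (5, 13)]
Holes: [(2, 2), (2, 5), (2, 10), (2, 13), (5, 2), (5, 5), (5, 10), (5, 13)]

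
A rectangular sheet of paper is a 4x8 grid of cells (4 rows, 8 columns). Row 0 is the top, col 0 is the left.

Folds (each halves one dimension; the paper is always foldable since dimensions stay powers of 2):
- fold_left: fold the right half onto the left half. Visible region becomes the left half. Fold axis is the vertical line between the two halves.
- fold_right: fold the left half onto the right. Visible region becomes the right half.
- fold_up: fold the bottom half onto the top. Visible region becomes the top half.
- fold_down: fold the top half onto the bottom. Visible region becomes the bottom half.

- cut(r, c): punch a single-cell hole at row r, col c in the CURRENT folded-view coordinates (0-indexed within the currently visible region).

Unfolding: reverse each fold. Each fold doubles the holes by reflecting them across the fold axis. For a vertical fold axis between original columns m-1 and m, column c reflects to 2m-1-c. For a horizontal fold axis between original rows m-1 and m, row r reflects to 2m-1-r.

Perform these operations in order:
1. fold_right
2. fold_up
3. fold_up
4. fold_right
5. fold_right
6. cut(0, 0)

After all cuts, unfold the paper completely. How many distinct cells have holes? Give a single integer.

Answer: 32

Derivation:
Op 1 fold_right: fold axis v@4; visible region now rows[0,4) x cols[4,8) = 4x4
Op 2 fold_up: fold axis h@2; visible region now rows[0,2) x cols[4,8) = 2x4
Op 3 fold_up: fold axis h@1; visible region now rows[0,1) x cols[4,8) = 1x4
Op 4 fold_right: fold axis v@6; visible region now rows[0,1) x cols[6,8) = 1x2
Op 5 fold_right: fold axis v@7; visible region now rows[0,1) x cols[7,8) = 1x1
Op 6 cut(0, 0): punch at orig (0,7); cuts so far [(0, 7)]; region rows[0,1) x cols[7,8) = 1x1
Unfold 1 (reflect across v@7): 2 holes -> [(0, 6), (0, 7)]
Unfold 2 (reflect across v@6): 4 holes -> [(0, 4), (0, 5), (0, 6), (0, 7)]
Unfold 3 (reflect across h@1): 8 holes -> [(0, 4), (0, 5), (0, 6), (0, 7), (1, 4), (1, 5), (1, 6), (1, 7)]
Unfold 4 (reflect across h@2): 16 holes -> [(0, 4), (0, 5), (0, 6), (0, 7), (1, 4), (1, 5), (1, 6), (1, 7), (2, 4), (2, 5), (2, 6), (2, 7), (3, 4), (3, 5), (3, 6), (3, 7)]
Unfold 5 (reflect across v@4): 32 holes -> [(0, 0), (0, 1), (0, 2), (0, 3), (0, 4), (0, 5), (0, 6), (0, 7), (1, 0), (1, 1), (1, 2), (1, 3), (1, 4), (1, 5), (1, 6), (1, 7), (2, 0), (2, 1), (2, 2), (2, 3), (2, 4), (2, 5), (2, 6), (2, 7), (3, 0), (3, 1), (3, 2), (3, 3), (3, 4), (3, 5), (3, 6), (3, 7)]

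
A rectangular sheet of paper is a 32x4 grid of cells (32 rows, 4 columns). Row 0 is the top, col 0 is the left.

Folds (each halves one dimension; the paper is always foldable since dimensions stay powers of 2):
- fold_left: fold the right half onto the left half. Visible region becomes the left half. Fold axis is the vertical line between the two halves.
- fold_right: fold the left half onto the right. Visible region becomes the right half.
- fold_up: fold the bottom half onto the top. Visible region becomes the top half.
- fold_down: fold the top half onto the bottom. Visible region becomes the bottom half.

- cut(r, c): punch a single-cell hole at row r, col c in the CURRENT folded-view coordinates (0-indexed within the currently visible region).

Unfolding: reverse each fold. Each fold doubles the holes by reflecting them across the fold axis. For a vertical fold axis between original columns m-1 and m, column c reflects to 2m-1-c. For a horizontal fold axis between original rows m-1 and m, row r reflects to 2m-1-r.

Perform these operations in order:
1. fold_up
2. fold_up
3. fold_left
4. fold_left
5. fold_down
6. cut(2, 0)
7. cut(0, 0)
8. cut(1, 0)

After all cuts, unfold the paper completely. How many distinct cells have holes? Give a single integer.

Answer: 96

Derivation:
Op 1 fold_up: fold axis h@16; visible region now rows[0,16) x cols[0,4) = 16x4
Op 2 fold_up: fold axis h@8; visible region now rows[0,8) x cols[0,4) = 8x4
Op 3 fold_left: fold axis v@2; visible region now rows[0,8) x cols[0,2) = 8x2
Op 4 fold_left: fold axis v@1; visible region now rows[0,8) x cols[0,1) = 8x1
Op 5 fold_down: fold axis h@4; visible region now rows[4,8) x cols[0,1) = 4x1
Op 6 cut(2, 0): punch at orig (6,0); cuts so far [(6, 0)]; region rows[4,8) x cols[0,1) = 4x1
Op 7 cut(0, 0): punch at orig (4,0); cuts so far [(4, 0), (6, 0)]; region rows[4,8) x cols[0,1) = 4x1
Op 8 cut(1, 0): punch at orig (5,0); cuts so far [(4, 0), (5, 0), (6, 0)]; region rows[4,8) x cols[0,1) = 4x1
Unfold 1 (reflect across h@4): 6 holes -> [(1, 0), (2, 0), (3, 0), (4, 0), (5, 0), (6, 0)]
Unfold 2 (reflect across v@1): 12 holes -> [(1, 0), (1, 1), (2, 0), (2, 1), (3, 0), (3, 1), (4, 0), (4, 1), (5, 0), (5, 1), (6, 0), (6, 1)]
Unfold 3 (reflect across v@2): 24 holes -> [(1, 0), (1, 1), (1, 2), (1, 3), (2, 0), (2, 1), (2, 2), (2, 3), (3, 0), (3, 1), (3, 2), (3, 3), (4, 0), (4, 1), (4, 2), (4, 3), (5, 0), (5, 1), (5, 2), (5, 3), (6, 0), (6, 1), (6, 2), (6, 3)]
Unfold 4 (reflect across h@8): 48 holes -> [(1, 0), (1, 1), (1, 2), (1, 3), (2, 0), (2, 1), (2, 2), (2, 3), (3, 0), (3, 1), (3, 2), (3, 3), (4, 0), (4, 1), (4, 2), (4, 3), (5, 0), (5, 1), (5, 2), (5, 3), (6, 0), (6, 1), (6, 2), (6, 3), (9, 0), (9, 1), (9, 2), (9, 3), (10, 0), (10, 1), (10, 2), (10, 3), (11, 0), (11, 1), (11, 2), (11, 3), (12, 0), (12, 1), (12, 2), (12, 3), (13, 0), (13, 1), (13, 2), (13, 3), (14, 0), (14, 1), (14, 2), (14, 3)]
Unfold 5 (reflect across h@16): 96 holes -> [(1, 0), (1, 1), (1, 2), (1, 3), (2, 0), (2, 1), (2, 2), (2, 3), (3, 0), (3, 1), (3, 2), (3, 3), (4, 0), (4, 1), (4, 2), (4, 3), (5, 0), (5, 1), (5, 2), (5, 3), (6, 0), (6, 1), (6, 2), (6, 3), (9, 0), (9, 1), (9, 2), (9, 3), (10, 0), (10, 1), (10, 2), (10, 3), (11, 0), (11, 1), (11, 2), (11, 3), (12, 0), (12, 1), (12, 2), (12, 3), (13, 0), (13, 1), (13, 2), (13, 3), (14, 0), (14, 1), (14, 2), (14, 3), (17, 0), (17, 1), (17, 2), (17, 3), (18, 0), (18, 1), (18, 2), (18, 3), (19, 0), (19, 1), (19, 2), (19, 3), (20, 0), (20, 1), (20, 2), (20, 3), (21, 0), (21, 1), (21, 2), (21, 3), (22, 0), (22, 1), (22, 2), (22, 3), (25, 0), (25, 1), (25, 2), (25, 3), (26, 0), (26, 1), (26, 2), (26, 3), (27, 0), (27, 1), (27, 2), (27, 3), (28, 0), (28, 1), (28, 2), (28, 3), (29, 0), (29, 1), (29, 2), (29, 3), (30, 0), (30, 1), (30, 2), (30, 3)]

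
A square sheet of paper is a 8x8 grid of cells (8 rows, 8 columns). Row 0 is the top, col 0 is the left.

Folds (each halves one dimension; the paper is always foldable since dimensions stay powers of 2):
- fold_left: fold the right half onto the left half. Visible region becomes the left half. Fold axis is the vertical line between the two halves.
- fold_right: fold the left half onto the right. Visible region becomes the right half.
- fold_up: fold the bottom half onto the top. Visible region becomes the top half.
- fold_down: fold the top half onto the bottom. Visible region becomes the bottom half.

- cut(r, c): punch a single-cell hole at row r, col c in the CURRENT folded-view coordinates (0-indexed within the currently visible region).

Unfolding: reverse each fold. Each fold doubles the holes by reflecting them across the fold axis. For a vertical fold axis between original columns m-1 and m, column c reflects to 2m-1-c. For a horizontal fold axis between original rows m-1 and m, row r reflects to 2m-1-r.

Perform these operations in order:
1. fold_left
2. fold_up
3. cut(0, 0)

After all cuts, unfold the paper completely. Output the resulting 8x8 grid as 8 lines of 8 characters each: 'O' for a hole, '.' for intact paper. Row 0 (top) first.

Op 1 fold_left: fold axis v@4; visible region now rows[0,8) x cols[0,4) = 8x4
Op 2 fold_up: fold axis h@4; visible region now rows[0,4) x cols[0,4) = 4x4
Op 3 cut(0, 0): punch at orig (0,0); cuts so far [(0, 0)]; region rows[0,4) x cols[0,4) = 4x4
Unfold 1 (reflect across h@4): 2 holes -> [(0, 0), (7, 0)]
Unfold 2 (reflect across v@4): 4 holes -> [(0, 0), (0, 7), (7, 0), (7, 7)]

Answer: O......O
........
........
........
........
........
........
O......O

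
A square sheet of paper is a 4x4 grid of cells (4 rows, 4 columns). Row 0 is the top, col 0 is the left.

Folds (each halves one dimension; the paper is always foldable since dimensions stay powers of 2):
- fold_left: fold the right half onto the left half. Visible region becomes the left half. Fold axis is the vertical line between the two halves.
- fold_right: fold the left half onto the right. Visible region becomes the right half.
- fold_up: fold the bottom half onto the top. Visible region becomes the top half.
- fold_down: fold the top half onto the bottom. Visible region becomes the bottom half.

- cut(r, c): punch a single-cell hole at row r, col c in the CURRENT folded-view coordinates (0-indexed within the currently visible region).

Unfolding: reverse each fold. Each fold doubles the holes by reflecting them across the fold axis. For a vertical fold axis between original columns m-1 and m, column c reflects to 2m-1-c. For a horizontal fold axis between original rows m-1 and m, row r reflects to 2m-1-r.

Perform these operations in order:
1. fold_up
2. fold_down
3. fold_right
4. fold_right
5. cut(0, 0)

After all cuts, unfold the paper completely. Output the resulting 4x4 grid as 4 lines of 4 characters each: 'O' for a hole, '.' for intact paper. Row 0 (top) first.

Answer: OOOO
OOOO
OOOO
OOOO

Derivation:
Op 1 fold_up: fold axis h@2; visible region now rows[0,2) x cols[0,4) = 2x4
Op 2 fold_down: fold axis h@1; visible region now rows[1,2) x cols[0,4) = 1x4
Op 3 fold_right: fold axis v@2; visible region now rows[1,2) x cols[2,4) = 1x2
Op 4 fold_right: fold axis v@3; visible region now rows[1,2) x cols[3,4) = 1x1
Op 5 cut(0, 0): punch at orig (1,3); cuts so far [(1, 3)]; region rows[1,2) x cols[3,4) = 1x1
Unfold 1 (reflect across v@3): 2 holes -> [(1, 2), (1, 3)]
Unfold 2 (reflect across v@2): 4 holes -> [(1, 0), (1, 1), (1, 2), (1, 3)]
Unfold 3 (reflect across h@1): 8 holes -> [(0, 0), (0, 1), (0, 2), (0, 3), (1, 0), (1, 1), (1, 2), (1, 3)]
Unfold 4 (reflect across h@2): 16 holes -> [(0, 0), (0, 1), (0, 2), (0, 3), (1, 0), (1, 1), (1, 2), (1, 3), (2, 0), (2, 1), (2, 2), (2, 3), (3, 0), (3, 1), (3, 2), (3, 3)]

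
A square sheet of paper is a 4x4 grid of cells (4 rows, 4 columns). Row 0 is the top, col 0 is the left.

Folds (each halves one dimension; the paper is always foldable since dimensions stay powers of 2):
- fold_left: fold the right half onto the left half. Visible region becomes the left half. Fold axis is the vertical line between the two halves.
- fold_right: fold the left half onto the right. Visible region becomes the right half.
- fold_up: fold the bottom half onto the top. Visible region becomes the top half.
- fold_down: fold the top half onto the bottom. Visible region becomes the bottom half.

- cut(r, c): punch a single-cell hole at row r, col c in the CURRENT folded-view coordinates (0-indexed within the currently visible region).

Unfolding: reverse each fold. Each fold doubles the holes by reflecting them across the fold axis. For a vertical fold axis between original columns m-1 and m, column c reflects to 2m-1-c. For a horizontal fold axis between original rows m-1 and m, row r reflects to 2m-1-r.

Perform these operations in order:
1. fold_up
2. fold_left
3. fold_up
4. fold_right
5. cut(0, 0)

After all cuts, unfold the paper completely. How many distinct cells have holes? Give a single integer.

Answer: 16

Derivation:
Op 1 fold_up: fold axis h@2; visible region now rows[0,2) x cols[0,4) = 2x4
Op 2 fold_left: fold axis v@2; visible region now rows[0,2) x cols[0,2) = 2x2
Op 3 fold_up: fold axis h@1; visible region now rows[0,1) x cols[0,2) = 1x2
Op 4 fold_right: fold axis v@1; visible region now rows[0,1) x cols[1,2) = 1x1
Op 5 cut(0, 0): punch at orig (0,1); cuts so far [(0, 1)]; region rows[0,1) x cols[1,2) = 1x1
Unfold 1 (reflect across v@1): 2 holes -> [(0, 0), (0, 1)]
Unfold 2 (reflect across h@1): 4 holes -> [(0, 0), (0, 1), (1, 0), (1, 1)]
Unfold 3 (reflect across v@2): 8 holes -> [(0, 0), (0, 1), (0, 2), (0, 3), (1, 0), (1, 1), (1, 2), (1, 3)]
Unfold 4 (reflect across h@2): 16 holes -> [(0, 0), (0, 1), (0, 2), (0, 3), (1, 0), (1, 1), (1, 2), (1, 3), (2, 0), (2, 1), (2, 2), (2, 3), (3, 0), (3, 1), (3, 2), (3, 3)]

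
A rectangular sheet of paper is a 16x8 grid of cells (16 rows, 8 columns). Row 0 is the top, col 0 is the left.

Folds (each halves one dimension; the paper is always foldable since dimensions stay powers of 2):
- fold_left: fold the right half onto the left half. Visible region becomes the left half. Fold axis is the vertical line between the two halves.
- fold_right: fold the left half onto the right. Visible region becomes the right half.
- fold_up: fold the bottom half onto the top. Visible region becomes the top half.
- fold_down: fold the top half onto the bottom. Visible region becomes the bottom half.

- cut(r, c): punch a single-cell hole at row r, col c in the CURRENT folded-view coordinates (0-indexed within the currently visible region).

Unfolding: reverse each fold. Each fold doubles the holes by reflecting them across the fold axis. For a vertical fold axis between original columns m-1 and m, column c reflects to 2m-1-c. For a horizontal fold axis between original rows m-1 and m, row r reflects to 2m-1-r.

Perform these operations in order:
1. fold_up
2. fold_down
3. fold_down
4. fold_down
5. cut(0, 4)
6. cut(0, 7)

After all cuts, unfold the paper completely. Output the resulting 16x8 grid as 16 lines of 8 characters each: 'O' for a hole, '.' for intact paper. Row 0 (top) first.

Op 1 fold_up: fold axis h@8; visible region now rows[0,8) x cols[0,8) = 8x8
Op 2 fold_down: fold axis h@4; visible region now rows[4,8) x cols[0,8) = 4x8
Op 3 fold_down: fold axis h@6; visible region now rows[6,8) x cols[0,8) = 2x8
Op 4 fold_down: fold axis h@7; visible region now rows[7,8) x cols[0,8) = 1x8
Op 5 cut(0, 4): punch at orig (7,4); cuts so far [(7, 4)]; region rows[7,8) x cols[0,8) = 1x8
Op 6 cut(0, 7): punch at orig (7,7); cuts so far [(7, 4), (7, 7)]; region rows[7,8) x cols[0,8) = 1x8
Unfold 1 (reflect across h@7): 4 holes -> [(6, 4), (6, 7), (7, 4), (7, 7)]
Unfold 2 (reflect across h@6): 8 holes -> [(4, 4), (4, 7), (5, 4), (5, 7), (6, 4), (6, 7), (7, 4), (7, 7)]
Unfold 3 (reflect across h@4): 16 holes -> [(0, 4), (0, 7), (1, 4), (1, 7), (2, 4), (2, 7), (3, 4), (3, 7), (4, 4), (4, 7), (5, 4), (5, 7), (6, 4), (6, 7), (7, 4), (7, 7)]
Unfold 4 (reflect across h@8): 32 holes -> [(0, 4), (0, 7), (1, 4), (1, 7), (2, 4), (2, 7), (3, 4), (3, 7), (4, 4), (4, 7), (5, 4), (5, 7), (6, 4), (6, 7), (7, 4), (7, 7), (8, 4), (8, 7), (9, 4), (9, 7), (10, 4), (10, 7), (11, 4), (11, 7), (12, 4), (12, 7), (13, 4), (13, 7), (14, 4), (14, 7), (15, 4), (15, 7)]

Answer: ....O..O
....O..O
....O..O
....O..O
....O..O
....O..O
....O..O
....O..O
....O..O
....O..O
....O..O
....O..O
....O..O
....O..O
....O..O
....O..O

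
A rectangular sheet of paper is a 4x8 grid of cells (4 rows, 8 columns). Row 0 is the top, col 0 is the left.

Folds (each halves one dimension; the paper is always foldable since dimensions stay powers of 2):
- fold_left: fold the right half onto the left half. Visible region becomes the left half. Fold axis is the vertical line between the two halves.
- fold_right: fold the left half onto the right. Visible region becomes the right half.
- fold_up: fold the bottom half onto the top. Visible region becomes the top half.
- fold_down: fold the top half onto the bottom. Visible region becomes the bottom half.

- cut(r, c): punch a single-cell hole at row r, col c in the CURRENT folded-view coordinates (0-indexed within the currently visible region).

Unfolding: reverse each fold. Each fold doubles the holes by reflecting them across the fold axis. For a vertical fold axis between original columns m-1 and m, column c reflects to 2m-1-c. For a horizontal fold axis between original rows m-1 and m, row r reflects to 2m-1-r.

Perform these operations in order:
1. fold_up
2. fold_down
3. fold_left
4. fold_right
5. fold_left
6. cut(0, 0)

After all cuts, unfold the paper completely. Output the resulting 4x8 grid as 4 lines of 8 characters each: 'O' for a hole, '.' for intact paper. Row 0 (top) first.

Op 1 fold_up: fold axis h@2; visible region now rows[0,2) x cols[0,8) = 2x8
Op 2 fold_down: fold axis h@1; visible region now rows[1,2) x cols[0,8) = 1x8
Op 3 fold_left: fold axis v@4; visible region now rows[1,2) x cols[0,4) = 1x4
Op 4 fold_right: fold axis v@2; visible region now rows[1,2) x cols[2,4) = 1x2
Op 5 fold_left: fold axis v@3; visible region now rows[1,2) x cols[2,3) = 1x1
Op 6 cut(0, 0): punch at orig (1,2); cuts so far [(1, 2)]; region rows[1,2) x cols[2,3) = 1x1
Unfold 1 (reflect across v@3): 2 holes -> [(1, 2), (1, 3)]
Unfold 2 (reflect across v@2): 4 holes -> [(1, 0), (1, 1), (1, 2), (1, 3)]
Unfold 3 (reflect across v@4): 8 holes -> [(1, 0), (1, 1), (1, 2), (1, 3), (1, 4), (1, 5), (1, 6), (1, 7)]
Unfold 4 (reflect across h@1): 16 holes -> [(0, 0), (0, 1), (0, 2), (0, 3), (0, 4), (0, 5), (0, 6), (0, 7), (1, 0), (1, 1), (1, 2), (1, 3), (1, 4), (1, 5), (1, 6), (1, 7)]
Unfold 5 (reflect across h@2): 32 holes -> [(0, 0), (0, 1), (0, 2), (0, 3), (0, 4), (0, 5), (0, 6), (0, 7), (1, 0), (1, 1), (1, 2), (1, 3), (1, 4), (1, 5), (1, 6), (1, 7), (2, 0), (2, 1), (2, 2), (2, 3), (2, 4), (2, 5), (2, 6), (2, 7), (3, 0), (3, 1), (3, 2), (3, 3), (3, 4), (3, 5), (3, 6), (3, 7)]

Answer: OOOOOOOO
OOOOOOOO
OOOOOOOO
OOOOOOOO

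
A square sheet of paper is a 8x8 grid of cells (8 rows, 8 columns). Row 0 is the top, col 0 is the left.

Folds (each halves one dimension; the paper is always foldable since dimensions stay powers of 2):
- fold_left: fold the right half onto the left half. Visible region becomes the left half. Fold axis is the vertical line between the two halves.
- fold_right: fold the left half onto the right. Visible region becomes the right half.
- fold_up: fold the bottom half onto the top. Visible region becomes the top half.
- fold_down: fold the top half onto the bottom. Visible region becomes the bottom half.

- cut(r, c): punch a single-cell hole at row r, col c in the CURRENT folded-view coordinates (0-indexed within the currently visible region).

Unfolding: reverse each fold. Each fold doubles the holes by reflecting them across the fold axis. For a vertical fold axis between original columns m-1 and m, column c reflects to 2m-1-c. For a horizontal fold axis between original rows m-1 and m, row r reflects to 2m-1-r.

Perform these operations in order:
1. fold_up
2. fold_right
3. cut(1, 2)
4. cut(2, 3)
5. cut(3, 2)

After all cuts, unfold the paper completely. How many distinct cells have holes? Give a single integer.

Op 1 fold_up: fold axis h@4; visible region now rows[0,4) x cols[0,8) = 4x8
Op 2 fold_right: fold axis v@4; visible region now rows[0,4) x cols[4,8) = 4x4
Op 3 cut(1, 2): punch at orig (1,6); cuts so far [(1, 6)]; region rows[0,4) x cols[4,8) = 4x4
Op 4 cut(2, 3): punch at orig (2,7); cuts so far [(1, 6), (2, 7)]; region rows[0,4) x cols[4,8) = 4x4
Op 5 cut(3, 2): punch at orig (3,6); cuts so far [(1, 6), (2, 7), (3, 6)]; region rows[0,4) x cols[4,8) = 4x4
Unfold 1 (reflect across v@4): 6 holes -> [(1, 1), (1, 6), (2, 0), (2, 7), (3, 1), (3, 6)]
Unfold 2 (reflect across h@4): 12 holes -> [(1, 1), (1, 6), (2, 0), (2, 7), (3, 1), (3, 6), (4, 1), (4, 6), (5, 0), (5, 7), (6, 1), (6, 6)]

Answer: 12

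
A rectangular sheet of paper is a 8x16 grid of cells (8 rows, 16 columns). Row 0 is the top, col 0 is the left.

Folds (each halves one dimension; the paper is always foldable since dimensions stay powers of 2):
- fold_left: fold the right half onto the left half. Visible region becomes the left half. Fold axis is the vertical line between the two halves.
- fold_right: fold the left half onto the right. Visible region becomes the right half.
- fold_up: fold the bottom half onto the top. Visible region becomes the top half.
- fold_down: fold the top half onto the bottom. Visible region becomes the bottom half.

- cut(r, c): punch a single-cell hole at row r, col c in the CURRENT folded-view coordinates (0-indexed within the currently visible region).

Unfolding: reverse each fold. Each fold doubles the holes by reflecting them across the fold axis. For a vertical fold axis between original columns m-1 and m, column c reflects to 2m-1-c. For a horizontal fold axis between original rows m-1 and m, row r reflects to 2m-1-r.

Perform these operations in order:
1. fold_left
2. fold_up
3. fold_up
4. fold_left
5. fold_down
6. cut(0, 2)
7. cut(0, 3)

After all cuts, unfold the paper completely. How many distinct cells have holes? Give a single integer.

Answer: 64

Derivation:
Op 1 fold_left: fold axis v@8; visible region now rows[0,8) x cols[0,8) = 8x8
Op 2 fold_up: fold axis h@4; visible region now rows[0,4) x cols[0,8) = 4x8
Op 3 fold_up: fold axis h@2; visible region now rows[0,2) x cols[0,8) = 2x8
Op 4 fold_left: fold axis v@4; visible region now rows[0,2) x cols[0,4) = 2x4
Op 5 fold_down: fold axis h@1; visible region now rows[1,2) x cols[0,4) = 1x4
Op 6 cut(0, 2): punch at orig (1,2); cuts so far [(1, 2)]; region rows[1,2) x cols[0,4) = 1x4
Op 7 cut(0, 3): punch at orig (1,3); cuts so far [(1, 2), (1, 3)]; region rows[1,2) x cols[0,4) = 1x4
Unfold 1 (reflect across h@1): 4 holes -> [(0, 2), (0, 3), (1, 2), (1, 3)]
Unfold 2 (reflect across v@4): 8 holes -> [(0, 2), (0, 3), (0, 4), (0, 5), (1, 2), (1, 3), (1, 4), (1, 5)]
Unfold 3 (reflect across h@2): 16 holes -> [(0, 2), (0, 3), (0, 4), (0, 5), (1, 2), (1, 3), (1, 4), (1, 5), (2, 2), (2, 3), (2, 4), (2, 5), (3, 2), (3, 3), (3, 4), (3, 5)]
Unfold 4 (reflect across h@4): 32 holes -> [(0, 2), (0, 3), (0, 4), (0, 5), (1, 2), (1, 3), (1, 4), (1, 5), (2, 2), (2, 3), (2, 4), (2, 5), (3, 2), (3, 3), (3, 4), (3, 5), (4, 2), (4, 3), (4, 4), (4, 5), (5, 2), (5, 3), (5, 4), (5, 5), (6, 2), (6, 3), (6, 4), (6, 5), (7, 2), (7, 3), (7, 4), (7, 5)]
Unfold 5 (reflect across v@8): 64 holes -> [(0, 2), (0, 3), (0, 4), (0, 5), (0, 10), (0, 11), (0, 12), (0, 13), (1, 2), (1, 3), (1, 4), (1, 5), (1, 10), (1, 11), (1, 12), (1, 13), (2, 2), (2, 3), (2, 4), (2, 5), (2, 10), (2, 11), (2, 12), (2, 13), (3, 2), (3, 3), (3, 4), (3, 5), (3, 10), (3, 11), (3, 12), (3, 13), (4, 2), (4, 3), (4, 4), (4, 5), (4, 10), (4, 11), (4, 12), (4, 13), (5, 2), (5, 3), (5, 4), (5, 5), (5, 10), (5, 11), (5, 12), (5, 13), (6, 2), (6, 3), (6, 4), (6, 5), (6, 10), (6, 11), (6, 12), (6, 13), (7, 2), (7, 3), (7, 4), (7, 5), (7, 10), (7, 11), (7, 12), (7, 13)]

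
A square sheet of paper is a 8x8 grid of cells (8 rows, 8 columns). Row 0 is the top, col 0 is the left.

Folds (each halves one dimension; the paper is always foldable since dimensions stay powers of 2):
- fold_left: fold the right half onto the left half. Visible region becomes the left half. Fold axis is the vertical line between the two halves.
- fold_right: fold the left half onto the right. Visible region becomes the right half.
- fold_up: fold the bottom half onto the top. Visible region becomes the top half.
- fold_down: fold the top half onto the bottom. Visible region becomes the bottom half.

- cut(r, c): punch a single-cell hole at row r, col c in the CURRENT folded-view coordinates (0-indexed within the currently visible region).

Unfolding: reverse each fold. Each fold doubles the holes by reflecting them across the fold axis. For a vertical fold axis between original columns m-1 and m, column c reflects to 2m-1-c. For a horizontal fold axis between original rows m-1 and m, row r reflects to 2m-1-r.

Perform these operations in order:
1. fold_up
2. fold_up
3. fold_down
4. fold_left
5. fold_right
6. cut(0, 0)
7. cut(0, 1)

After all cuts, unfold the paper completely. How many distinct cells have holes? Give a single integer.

Op 1 fold_up: fold axis h@4; visible region now rows[0,4) x cols[0,8) = 4x8
Op 2 fold_up: fold axis h@2; visible region now rows[0,2) x cols[0,8) = 2x8
Op 3 fold_down: fold axis h@1; visible region now rows[1,2) x cols[0,8) = 1x8
Op 4 fold_left: fold axis v@4; visible region now rows[1,2) x cols[0,4) = 1x4
Op 5 fold_right: fold axis v@2; visible region now rows[1,2) x cols[2,4) = 1x2
Op 6 cut(0, 0): punch at orig (1,2); cuts so far [(1, 2)]; region rows[1,2) x cols[2,4) = 1x2
Op 7 cut(0, 1): punch at orig (1,3); cuts so far [(1, 2), (1, 3)]; region rows[1,2) x cols[2,4) = 1x2
Unfold 1 (reflect across v@2): 4 holes -> [(1, 0), (1, 1), (1, 2), (1, 3)]
Unfold 2 (reflect across v@4): 8 holes -> [(1, 0), (1, 1), (1, 2), (1, 3), (1, 4), (1, 5), (1, 6), (1, 7)]
Unfold 3 (reflect across h@1): 16 holes -> [(0, 0), (0, 1), (0, 2), (0, 3), (0, 4), (0, 5), (0, 6), (0, 7), (1, 0), (1, 1), (1, 2), (1, 3), (1, 4), (1, 5), (1, 6), (1, 7)]
Unfold 4 (reflect across h@2): 32 holes -> [(0, 0), (0, 1), (0, 2), (0, 3), (0, 4), (0, 5), (0, 6), (0, 7), (1, 0), (1, 1), (1, 2), (1, 3), (1, 4), (1, 5), (1, 6), (1, 7), (2, 0), (2, 1), (2, 2), (2, 3), (2, 4), (2, 5), (2, 6), (2, 7), (3, 0), (3, 1), (3, 2), (3, 3), (3, 4), (3, 5), (3, 6), (3, 7)]
Unfold 5 (reflect across h@4): 64 holes -> [(0, 0), (0, 1), (0, 2), (0, 3), (0, 4), (0, 5), (0, 6), (0, 7), (1, 0), (1, 1), (1, 2), (1, 3), (1, 4), (1, 5), (1, 6), (1, 7), (2, 0), (2, 1), (2, 2), (2, 3), (2, 4), (2, 5), (2, 6), (2, 7), (3, 0), (3, 1), (3, 2), (3, 3), (3, 4), (3, 5), (3, 6), (3, 7), (4, 0), (4, 1), (4, 2), (4, 3), (4, 4), (4, 5), (4, 6), (4, 7), (5, 0), (5, 1), (5, 2), (5, 3), (5, 4), (5, 5), (5, 6), (5, 7), (6, 0), (6, 1), (6, 2), (6, 3), (6, 4), (6, 5), (6, 6), (6, 7), (7, 0), (7, 1), (7, 2), (7, 3), (7, 4), (7, 5), (7, 6), (7, 7)]

Answer: 64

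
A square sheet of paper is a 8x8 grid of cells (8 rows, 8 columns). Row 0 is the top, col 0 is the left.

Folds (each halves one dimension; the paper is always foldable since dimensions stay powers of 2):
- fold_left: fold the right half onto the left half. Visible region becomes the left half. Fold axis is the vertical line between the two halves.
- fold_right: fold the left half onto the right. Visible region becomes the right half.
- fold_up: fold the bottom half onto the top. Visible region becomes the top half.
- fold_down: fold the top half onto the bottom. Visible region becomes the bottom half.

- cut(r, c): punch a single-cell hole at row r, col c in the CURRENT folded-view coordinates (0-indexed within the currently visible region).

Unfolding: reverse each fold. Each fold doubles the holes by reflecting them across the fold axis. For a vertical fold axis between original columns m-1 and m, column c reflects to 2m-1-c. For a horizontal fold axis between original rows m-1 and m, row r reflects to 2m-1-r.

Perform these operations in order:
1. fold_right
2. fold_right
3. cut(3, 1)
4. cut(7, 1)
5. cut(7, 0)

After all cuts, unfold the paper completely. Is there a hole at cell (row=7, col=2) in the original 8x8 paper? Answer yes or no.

Op 1 fold_right: fold axis v@4; visible region now rows[0,8) x cols[4,8) = 8x4
Op 2 fold_right: fold axis v@6; visible region now rows[0,8) x cols[6,8) = 8x2
Op 3 cut(3, 1): punch at orig (3,7); cuts so far [(3, 7)]; region rows[0,8) x cols[6,8) = 8x2
Op 4 cut(7, 1): punch at orig (7,7); cuts so far [(3, 7), (7, 7)]; region rows[0,8) x cols[6,8) = 8x2
Op 5 cut(7, 0): punch at orig (7,6); cuts so far [(3, 7), (7, 6), (7, 7)]; region rows[0,8) x cols[6,8) = 8x2
Unfold 1 (reflect across v@6): 6 holes -> [(3, 4), (3, 7), (7, 4), (7, 5), (7, 6), (7, 7)]
Unfold 2 (reflect across v@4): 12 holes -> [(3, 0), (3, 3), (3, 4), (3, 7), (7, 0), (7, 1), (7, 2), (7, 3), (7, 4), (7, 5), (7, 6), (7, 7)]
Holes: [(3, 0), (3, 3), (3, 4), (3, 7), (7, 0), (7, 1), (7, 2), (7, 3), (7, 4), (7, 5), (7, 6), (7, 7)]

Answer: yes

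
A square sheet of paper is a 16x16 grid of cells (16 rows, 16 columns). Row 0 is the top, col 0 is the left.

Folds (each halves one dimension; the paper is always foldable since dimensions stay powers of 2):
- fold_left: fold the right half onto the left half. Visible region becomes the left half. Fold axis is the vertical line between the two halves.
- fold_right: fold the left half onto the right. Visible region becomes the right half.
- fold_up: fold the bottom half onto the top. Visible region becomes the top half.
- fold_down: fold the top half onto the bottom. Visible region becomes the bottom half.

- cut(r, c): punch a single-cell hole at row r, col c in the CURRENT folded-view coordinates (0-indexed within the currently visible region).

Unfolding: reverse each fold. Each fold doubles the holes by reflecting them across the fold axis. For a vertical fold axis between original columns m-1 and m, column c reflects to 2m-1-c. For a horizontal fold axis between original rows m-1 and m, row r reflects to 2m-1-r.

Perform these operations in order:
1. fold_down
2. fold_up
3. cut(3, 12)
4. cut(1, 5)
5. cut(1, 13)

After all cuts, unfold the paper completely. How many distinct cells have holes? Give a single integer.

Op 1 fold_down: fold axis h@8; visible region now rows[8,16) x cols[0,16) = 8x16
Op 2 fold_up: fold axis h@12; visible region now rows[8,12) x cols[0,16) = 4x16
Op 3 cut(3, 12): punch at orig (11,12); cuts so far [(11, 12)]; region rows[8,12) x cols[0,16) = 4x16
Op 4 cut(1, 5): punch at orig (9,5); cuts so far [(9, 5), (11, 12)]; region rows[8,12) x cols[0,16) = 4x16
Op 5 cut(1, 13): punch at orig (9,13); cuts so far [(9, 5), (9, 13), (11, 12)]; region rows[8,12) x cols[0,16) = 4x16
Unfold 1 (reflect across h@12): 6 holes -> [(9, 5), (9, 13), (11, 12), (12, 12), (14, 5), (14, 13)]
Unfold 2 (reflect across h@8): 12 holes -> [(1, 5), (1, 13), (3, 12), (4, 12), (6, 5), (6, 13), (9, 5), (9, 13), (11, 12), (12, 12), (14, 5), (14, 13)]

Answer: 12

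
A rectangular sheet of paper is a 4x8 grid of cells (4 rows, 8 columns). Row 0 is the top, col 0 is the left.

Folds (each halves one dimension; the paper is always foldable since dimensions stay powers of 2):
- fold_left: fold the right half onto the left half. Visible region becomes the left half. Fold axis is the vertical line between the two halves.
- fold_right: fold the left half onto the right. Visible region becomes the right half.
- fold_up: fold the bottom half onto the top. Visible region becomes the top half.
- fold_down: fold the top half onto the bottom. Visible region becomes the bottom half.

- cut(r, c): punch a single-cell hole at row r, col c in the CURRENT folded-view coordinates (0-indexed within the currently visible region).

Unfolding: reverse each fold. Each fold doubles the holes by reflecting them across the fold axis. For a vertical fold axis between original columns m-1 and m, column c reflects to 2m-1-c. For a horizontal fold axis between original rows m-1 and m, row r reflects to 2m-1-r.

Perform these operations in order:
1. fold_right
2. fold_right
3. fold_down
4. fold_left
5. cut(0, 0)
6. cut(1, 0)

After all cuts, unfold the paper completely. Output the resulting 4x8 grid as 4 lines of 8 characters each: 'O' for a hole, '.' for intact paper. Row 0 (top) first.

Answer: OOOOOOOO
OOOOOOOO
OOOOOOOO
OOOOOOOO

Derivation:
Op 1 fold_right: fold axis v@4; visible region now rows[0,4) x cols[4,8) = 4x4
Op 2 fold_right: fold axis v@6; visible region now rows[0,4) x cols[6,8) = 4x2
Op 3 fold_down: fold axis h@2; visible region now rows[2,4) x cols[6,8) = 2x2
Op 4 fold_left: fold axis v@7; visible region now rows[2,4) x cols[6,7) = 2x1
Op 5 cut(0, 0): punch at orig (2,6); cuts so far [(2, 6)]; region rows[2,4) x cols[6,7) = 2x1
Op 6 cut(1, 0): punch at orig (3,6); cuts so far [(2, 6), (3, 6)]; region rows[2,4) x cols[6,7) = 2x1
Unfold 1 (reflect across v@7): 4 holes -> [(2, 6), (2, 7), (3, 6), (3, 7)]
Unfold 2 (reflect across h@2): 8 holes -> [(0, 6), (0, 7), (1, 6), (1, 7), (2, 6), (2, 7), (3, 6), (3, 7)]
Unfold 3 (reflect across v@6): 16 holes -> [(0, 4), (0, 5), (0, 6), (0, 7), (1, 4), (1, 5), (1, 6), (1, 7), (2, 4), (2, 5), (2, 6), (2, 7), (3, 4), (3, 5), (3, 6), (3, 7)]
Unfold 4 (reflect across v@4): 32 holes -> [(0, 0), (0, 1), (0, 2), (0, 3), (0, 4), (0, 5), (0, 6), (0, 7), (1, 0), (1, 1), (1, 2), (1, 3), (1, 4), (1, 5), (1, 6), (1, 7), (2, 0), (2, 1), (2, 2), (2, 3), (2, 4), (2, 5), (2, 6), (2, 7), (3, 0), (3, 1), (3, 2), (3, 3), (3, 4), (3, 5), (3, 6), (3, 7)]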